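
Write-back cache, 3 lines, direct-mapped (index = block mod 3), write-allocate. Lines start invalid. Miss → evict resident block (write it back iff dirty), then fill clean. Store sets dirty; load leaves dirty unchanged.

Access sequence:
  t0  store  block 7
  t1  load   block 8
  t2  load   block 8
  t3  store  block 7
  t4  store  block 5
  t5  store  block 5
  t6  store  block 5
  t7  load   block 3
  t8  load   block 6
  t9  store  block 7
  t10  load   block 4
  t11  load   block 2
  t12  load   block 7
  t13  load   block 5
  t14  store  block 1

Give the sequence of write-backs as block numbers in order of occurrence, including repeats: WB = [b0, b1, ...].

0: W B7 → L1 miss [D]
1: R B8 → L2 miss [-]
2: R B8 → L2 hit [-]
3: W B7 → L1 hit [D]
4: W B5 → L2 miss [D]
5: W B5 → L2 hit [D]
6: W B5 → L2 hit [D]
7: R B3 → L0 miss [-]
8: R B6 → L0 miss [-]
9: W B7 → L1 hit [D]
10: R B4 → L1 miss wb→B7 [-]
11: R B2 → L2 miss wb→B5 [-]
12: R B7 → L1 miss [-]
13: R B5 → L2 miss [-]
14: W B1 → L1 miss [D]

WB = [7, 5]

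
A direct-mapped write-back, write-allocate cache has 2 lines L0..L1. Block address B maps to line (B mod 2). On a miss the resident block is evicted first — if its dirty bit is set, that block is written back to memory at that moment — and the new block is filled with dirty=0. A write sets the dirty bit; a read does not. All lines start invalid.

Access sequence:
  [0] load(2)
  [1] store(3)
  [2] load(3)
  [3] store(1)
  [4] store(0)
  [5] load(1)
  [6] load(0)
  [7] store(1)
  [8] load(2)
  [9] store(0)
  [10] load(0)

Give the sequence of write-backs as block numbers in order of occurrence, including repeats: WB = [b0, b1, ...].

WB = [3, 0]

0: R B2 -> L0 miss  d=-]
1: W B3 -> L1 miss  d=D]
2: R B3 -> L1 hit  d=D]
3: W B1 -> L1 miss wb->B3  d=D]
4: W B0 -> L0 miss  d=D]
5: R B1 -> L1 hit  d=D]
6: R B0 -> L0 hit  d=D]
7: W B1 -> L1 hit  d=D]
8: R B2 -> L0 miss wb->B0  d=-]
9: W B0 -> L0 miss  d=D]
10: R B0 -> L0 hit  d=D]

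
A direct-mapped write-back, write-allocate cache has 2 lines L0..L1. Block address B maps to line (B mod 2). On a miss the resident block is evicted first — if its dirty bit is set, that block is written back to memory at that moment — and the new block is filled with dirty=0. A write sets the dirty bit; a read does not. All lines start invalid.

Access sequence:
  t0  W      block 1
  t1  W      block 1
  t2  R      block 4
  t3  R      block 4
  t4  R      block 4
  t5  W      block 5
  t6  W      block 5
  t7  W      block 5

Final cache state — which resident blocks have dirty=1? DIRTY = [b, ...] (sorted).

0: W B1 → L1 miss [D]
1: W B1 → L1 hit [D]
2: R B4 → L0 miss [-]
3: R B4 → L0 hit [-]
4: R B4 → L0 hit [-]
5: W B5 → L1 miss wb→B1 [D]
6: W B5 → L1 hit [D]
7: W B5 → L1 hit [D]

DIRTY = [5]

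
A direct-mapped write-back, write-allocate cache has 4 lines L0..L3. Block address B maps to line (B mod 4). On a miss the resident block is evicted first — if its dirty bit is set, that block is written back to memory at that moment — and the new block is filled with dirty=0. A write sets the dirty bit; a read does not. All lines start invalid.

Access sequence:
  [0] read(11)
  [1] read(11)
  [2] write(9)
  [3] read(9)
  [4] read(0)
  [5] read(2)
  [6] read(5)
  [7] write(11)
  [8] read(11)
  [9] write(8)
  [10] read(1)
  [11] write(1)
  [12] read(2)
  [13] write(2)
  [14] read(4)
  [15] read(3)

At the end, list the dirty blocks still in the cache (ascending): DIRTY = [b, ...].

DIRTY = [1, 2]

0: R B11 → L3 miss [-]
1: R B11 → L3 hit [-]
2: W B9 → L1 miss [D]
3: R B9 → L1 hit [D]
4: R B0 → L0 miss [-]
5: R B2 → L2 miss [-]
6: R B5 → L1 miss wb→B9 [-]
7: W B11 → L3 hit [D]
8: R B11 → L3 hit [D]
9: W B8 → L0 miss [D]
10: R B1 → L1 miss [-]
11: W B1 → L1 hit [D]
12: R B2 → L2 hit [-]
13: W B2 → L2 hit [D]
14: R B4 → L0 miss wb→B8 [-]
15: R B3 → L3 miss wb→B11 [-]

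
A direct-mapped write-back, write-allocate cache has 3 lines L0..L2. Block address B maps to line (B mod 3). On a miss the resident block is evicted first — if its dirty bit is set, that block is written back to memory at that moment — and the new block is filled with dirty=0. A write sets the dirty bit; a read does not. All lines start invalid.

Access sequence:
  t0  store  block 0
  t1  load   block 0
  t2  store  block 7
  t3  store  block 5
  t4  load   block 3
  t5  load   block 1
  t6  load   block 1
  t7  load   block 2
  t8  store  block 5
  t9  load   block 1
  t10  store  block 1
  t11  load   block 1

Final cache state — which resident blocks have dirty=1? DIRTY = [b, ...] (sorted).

DIRTY = [1, 5]

  0 | W B0 → L0 miss [D]
  1 | R B0 → L0 hit [D]
  2 | W B7 → L1 miss [D]
  3 | W B5 → L2 miss [D]
  4 | R B3 → L0 miss wb→B0 [-]
  5 | R B1 → L1 miss wb→B7 [-]
  6 | R B1 → L1 hit [-]
  7 | R B2 → L2 miss wb→B5 [-]
  8 | W B5 → L2 miss [D]
  9 | R B1 → L1 hit [-]
  10 | W B1 → L1 hit [D]
  11 | R B1 → L1 hit [D]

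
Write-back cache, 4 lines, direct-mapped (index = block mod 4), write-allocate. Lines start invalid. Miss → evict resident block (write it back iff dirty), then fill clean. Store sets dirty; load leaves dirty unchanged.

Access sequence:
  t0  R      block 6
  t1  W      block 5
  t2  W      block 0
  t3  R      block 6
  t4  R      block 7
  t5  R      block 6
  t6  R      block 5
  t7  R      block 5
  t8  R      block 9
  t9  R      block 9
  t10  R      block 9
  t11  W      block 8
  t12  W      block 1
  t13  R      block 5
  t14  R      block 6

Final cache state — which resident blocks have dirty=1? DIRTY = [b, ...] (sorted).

DIRTY = [8]

0: R B6 → L2 miss [-]
1: W B5 → L1 miss [D]
2: W B0 → L0 miss [D]
3: R B6 → L2 hit [-]
4: R B7 → L3 miss [-]
5: R B6 → L2 hit [-]
6: R B5 → L1 hit [D]
7: R B5 → L1 hit [D]
8: R B9 → L1 miss wb→B5 [-]
9: R B9 → L1 hit [-]
10: R B9 → L1 hit [-]
11: W B8 → L0 miss wb→B0 [D]
12: W B1 → L1 miss [D]
13: R B5 → L1 miss wb→B1 [-]
14: R B6 → L2 hit [-]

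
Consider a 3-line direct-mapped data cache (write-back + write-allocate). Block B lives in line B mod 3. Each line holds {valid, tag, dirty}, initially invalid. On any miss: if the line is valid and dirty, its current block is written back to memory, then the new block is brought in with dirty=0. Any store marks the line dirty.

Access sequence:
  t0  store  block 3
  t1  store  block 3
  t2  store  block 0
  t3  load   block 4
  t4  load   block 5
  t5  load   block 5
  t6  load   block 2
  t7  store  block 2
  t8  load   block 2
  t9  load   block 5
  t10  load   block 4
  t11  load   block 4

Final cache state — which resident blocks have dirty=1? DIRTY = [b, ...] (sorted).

DIRTY = [0]

0: W B3 -> L0 miss  d=D]
1: W B3 -> L0 hit  d=D]
2: W B0 -> L0 miss wb->B3  d=D]
3: R B4 -> L1 miss  d=-]
4: R B5 -> L2 miss  d=-]
5: R B5 -> L2 hit  d=-]
6: R B2 -> L2 miss  d=-]
7: W B2 -> L2 hit  d=D]
8: R B2 -> L2 hit  d=D]
9: R B5 -> L2 miss wb->B2  d=-]
10: R B4 -> L1 hit  d=-]
11: R B4 -> L1 hit  d=-]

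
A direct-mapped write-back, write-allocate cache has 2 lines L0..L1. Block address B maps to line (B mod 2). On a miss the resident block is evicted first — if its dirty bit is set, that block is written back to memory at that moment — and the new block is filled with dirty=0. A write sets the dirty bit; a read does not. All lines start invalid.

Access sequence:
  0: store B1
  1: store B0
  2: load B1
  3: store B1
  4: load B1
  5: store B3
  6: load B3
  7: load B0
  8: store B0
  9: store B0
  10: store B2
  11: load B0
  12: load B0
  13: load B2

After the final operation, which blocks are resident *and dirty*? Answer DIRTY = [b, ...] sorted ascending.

0: W B1 → L1 miss [D]
1: W B0 → L0 miss [D]
2: R B1 → L1 hit [D]
3: W B1 → L1 hit [D]
4: R B1 → L1 hit [D]
5: W B3 → L1 miss wb→B1 [D]
6: R B3 → L1 hit [D]
7: R B0 → L0 hit [D]
8: W B0 → L0 hit [D]
9: W B0 → L0 hit [D]
10: W B2 → L0 miss wb→B0 [D]
11: R B0 → L0 miss wb→B2 [-]
12: R B0 → L0 hit [-]
13: R B2 → L0 miss [-]

DIRTY = [3]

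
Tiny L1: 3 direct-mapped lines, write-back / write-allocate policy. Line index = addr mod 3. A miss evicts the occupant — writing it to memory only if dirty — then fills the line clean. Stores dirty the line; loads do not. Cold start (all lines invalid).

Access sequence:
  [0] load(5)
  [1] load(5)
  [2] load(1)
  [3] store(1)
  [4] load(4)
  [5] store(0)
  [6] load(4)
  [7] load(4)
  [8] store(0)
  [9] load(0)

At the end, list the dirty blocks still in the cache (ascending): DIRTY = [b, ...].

DIRTY = [0]

0: R B5 -> L2 miss  d=-]
1: R B5 -> L2 hit  d=-]
2: R B1 -> L1 miss  d=-]
3: W B1 -> L1 hit  d=D]
4: R B4 -> L1 miss wb->B1  d=-]
5: W B0 -> L0 miss  d=D]
6: R B4 -> L1 hit  d=-]
7: R B4 -> L1 hit  d=-]
8: W B0 -> L0 hit  d=D]
9: R B0 -> L0 hit  d=D]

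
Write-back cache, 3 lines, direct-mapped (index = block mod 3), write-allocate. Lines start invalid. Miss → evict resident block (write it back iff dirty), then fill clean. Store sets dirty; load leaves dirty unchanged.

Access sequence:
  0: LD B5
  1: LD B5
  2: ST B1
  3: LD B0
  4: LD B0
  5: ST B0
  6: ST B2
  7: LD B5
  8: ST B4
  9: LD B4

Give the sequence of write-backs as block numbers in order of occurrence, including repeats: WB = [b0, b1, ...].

0: R B5 → L2 miss [-]
1: R B5 → L2 hit [-]
2: W B1 → L1 miss [D]
3: R B0 → L0 miss [-]
4: R B0 → L0 hit [-]
5: W B0 → L0 hit [D]
6: W B2 → L2 miss [D]
7: R B5 → L2 miss wb→B2 [-]
8: W B4 → L1 miss wb→B1 [D]
9: R B4 → L1 hit [D]

WB = [2, 1]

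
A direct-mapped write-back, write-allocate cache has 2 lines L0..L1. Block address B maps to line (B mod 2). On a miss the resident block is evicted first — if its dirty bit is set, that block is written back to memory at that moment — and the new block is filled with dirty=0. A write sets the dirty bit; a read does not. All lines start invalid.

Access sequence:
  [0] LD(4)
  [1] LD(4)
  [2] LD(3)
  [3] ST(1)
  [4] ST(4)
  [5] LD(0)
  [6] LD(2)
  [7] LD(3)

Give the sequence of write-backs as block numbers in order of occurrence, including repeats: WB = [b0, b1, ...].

WB = [4, 1]

  0 | R B4 → L0 miss [-]
  1 | R B4 → L0 hit [-]
  2 | R B3 → L1 miss [-]
  3 | W B1 → L1 miss [D]
  4 | W B4 → L0 hit [D]
  5 | R B0 → L0 miss wb→B4 [-]
  6 | R B2 → L0 miss [-]
  7 | R B3 → L1 miss wb→B1 [-]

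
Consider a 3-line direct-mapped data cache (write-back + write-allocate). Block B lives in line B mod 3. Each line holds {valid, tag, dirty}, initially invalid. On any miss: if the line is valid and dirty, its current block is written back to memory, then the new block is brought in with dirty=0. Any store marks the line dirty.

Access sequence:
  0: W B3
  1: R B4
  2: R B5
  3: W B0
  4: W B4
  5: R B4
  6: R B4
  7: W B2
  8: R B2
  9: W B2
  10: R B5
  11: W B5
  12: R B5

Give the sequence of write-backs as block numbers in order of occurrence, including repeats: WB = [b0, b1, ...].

WB = [3, 2]

  0 | W B3 → L0 miss [D]
  1 | R B4 → L1 miss [-]
  2 | R B5 → L2 miss [-]
  3 | W B0 → L0 miss wb→B3 [D]
  4 | W B4 → L1 hit [D]
  5 | R B4 → L1 hit [D]
  6 | R B4 → L1 hit [D]
  7 | W B2 → L2 miss [D]
  8 | R B2 → L2 hit [D]
  9 | W B2 → L2 hit [D]
  10 | R B5 → L2 miss wb→B2 [-]
  11 | W B5 → L2 hit [D]
  12 | R B5 → L2 hit [D]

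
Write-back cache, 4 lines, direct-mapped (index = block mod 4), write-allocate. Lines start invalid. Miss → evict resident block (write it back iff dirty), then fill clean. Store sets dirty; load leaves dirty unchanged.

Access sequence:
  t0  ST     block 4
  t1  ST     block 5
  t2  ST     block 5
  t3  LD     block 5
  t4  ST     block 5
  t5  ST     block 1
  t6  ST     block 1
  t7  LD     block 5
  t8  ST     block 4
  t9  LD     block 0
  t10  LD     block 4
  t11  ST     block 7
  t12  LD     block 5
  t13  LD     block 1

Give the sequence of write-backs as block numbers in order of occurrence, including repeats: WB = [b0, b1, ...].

WB = [5, 1, 4]

0: W B4 -> L0 miss  d=D]
1: W B5 -> L1 miss  d=D]
2: W B5 -> L1 hit  d=D]
3: R B5 -> L1 hit  d=D]
4: W B5 -> L1 hit  d=D]
5: W B1 -> L1 miss wb->B5  d=D]
6: W B1 -> L1 hit  d=D]
7: R B5 -> L1 miss wb->B1  d=-]
8: W B4 -> L0 hit  d=D]
9: R B0 -> L0 miss wb->B4  d=-]
10: R B4 -> L0 miss  d=-]
11: W B7 -> L3 miss  d=D]
12: R B5 -> L1 hit  d=-]
13: R B1 -> L1 miss  d=-]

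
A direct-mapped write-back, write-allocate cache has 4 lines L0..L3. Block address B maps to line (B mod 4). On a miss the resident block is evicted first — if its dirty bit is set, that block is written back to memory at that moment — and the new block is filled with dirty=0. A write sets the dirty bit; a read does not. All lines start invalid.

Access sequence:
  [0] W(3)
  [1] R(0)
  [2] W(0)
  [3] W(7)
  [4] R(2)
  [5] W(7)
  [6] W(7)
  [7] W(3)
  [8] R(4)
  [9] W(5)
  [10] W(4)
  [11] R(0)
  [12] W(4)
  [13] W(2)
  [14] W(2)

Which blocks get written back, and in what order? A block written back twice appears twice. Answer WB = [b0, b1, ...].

WB = [3, 7, 0, 4]

  0 | W B3 → L3 miss [D]
  1 | R B0 → L0 miss [-]
  2 | W B0 → L0 hit [D]
  3 | W B7 → L3 miss wb→B3 [D]
  4 | R B2 → L2 miss [-]
  5 | W B7 → L3 hit [D]
  6 | W B7 → L3 hit [D]
  7 | W B3 → L3 miss wb→B7 [D]
  8 | R B4 → L0 miss wb→B0 [-]
  9 | W B5 → L1 miss [D]
  10 | W B4 → L0 hit [D]
  11 | R B0 → L0 miss wb→B4 [-]
  12 | W B4 → L0 miss [D]
  13 | W B2 → L2 hit [D]
  14 | W B2 → L2 hit [D]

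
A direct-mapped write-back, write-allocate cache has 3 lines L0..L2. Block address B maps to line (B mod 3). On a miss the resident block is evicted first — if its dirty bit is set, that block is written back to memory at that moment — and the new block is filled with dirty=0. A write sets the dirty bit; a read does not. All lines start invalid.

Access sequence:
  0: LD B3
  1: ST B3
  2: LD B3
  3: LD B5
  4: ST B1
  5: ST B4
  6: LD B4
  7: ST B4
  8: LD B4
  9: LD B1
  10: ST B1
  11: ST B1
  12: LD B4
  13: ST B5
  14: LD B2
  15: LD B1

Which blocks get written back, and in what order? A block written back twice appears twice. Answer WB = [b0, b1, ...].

WB = [1, 4, 1, 5]

0: R B3 -> L0 miss  d=-]
1: W B3 -> L0 hit  d=D]
2: R B3 -> L0 hit  d=D]
3: R B5 -> L2 miss  d=-]
4: W B1 -> L1 miss  d=D]
5: W B4 -> L1 miss wb->B1  d=D]
6: R B4 -> L1 hit  d=D]
7: W B4 -> L1 hit  d=D]
8: R B4 -> L1 hit  d=D]
9: R B1 -> L1 miss wb->B4  d=-]
10: W B1 -> L1 hit  d=D]
11: W B1 -> L1 hit  d=D]
12: R B4 -> L1 miss wb->B1  d=-]
13: W B5 -> L2 hit  d=D]
14: R B2 -> L2 miss wb->B5  d=-]
15: R B1 -> L1 miss  d=-]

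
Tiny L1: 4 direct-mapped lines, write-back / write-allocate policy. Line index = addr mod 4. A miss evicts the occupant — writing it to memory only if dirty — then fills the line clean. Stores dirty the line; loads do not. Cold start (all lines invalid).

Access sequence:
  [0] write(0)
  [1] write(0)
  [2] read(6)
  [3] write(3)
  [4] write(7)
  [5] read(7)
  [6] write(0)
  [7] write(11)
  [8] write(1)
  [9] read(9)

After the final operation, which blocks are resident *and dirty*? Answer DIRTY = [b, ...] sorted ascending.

DIRTY = [0, 11]

0: W B0 → L0 miss [D]
1: W B0 → L0 hit [D]
2: R B6 → L2 miss [-]
3: W B3 → L3 miss [D]
4: W B7 → L3 miss wb→B3 [D]
5: R B7 → L3 hit [D]
6: W B0 → L0 hit [D]
7: W B11 → L3 miss wb→B7 [D]
8: W B1 → L1 miss [D]
9: R B9 → L1 miss wb→B1 [-]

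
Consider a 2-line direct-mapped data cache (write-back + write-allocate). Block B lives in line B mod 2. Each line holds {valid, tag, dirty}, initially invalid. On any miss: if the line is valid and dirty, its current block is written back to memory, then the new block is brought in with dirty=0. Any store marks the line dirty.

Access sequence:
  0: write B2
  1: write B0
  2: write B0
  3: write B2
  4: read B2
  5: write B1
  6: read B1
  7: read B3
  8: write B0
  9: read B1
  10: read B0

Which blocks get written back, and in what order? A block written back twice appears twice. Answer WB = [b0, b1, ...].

WB = [2, 0, 1, 2]

  0 | W B2 → L0 miss [D]
  1 | W B0 → L0 miss wb→B2 [D]
  2 | W B0 → L0 hit [D]
  3 | W B2 → L0 miss wb→B0 [D]
  4 | R B2 → L0 hit [D]
  5 | W B1 → L1 miss [D]
  6 | R B1 → L1 hit [D]
  7 | R B3 → L1 miss wb→B1 [-]
  8 | W B0 → L0 miss wb→B2 [D]
  9 | R B1 → L1 miss [-]
  10 | R B0 → L0 hit [D]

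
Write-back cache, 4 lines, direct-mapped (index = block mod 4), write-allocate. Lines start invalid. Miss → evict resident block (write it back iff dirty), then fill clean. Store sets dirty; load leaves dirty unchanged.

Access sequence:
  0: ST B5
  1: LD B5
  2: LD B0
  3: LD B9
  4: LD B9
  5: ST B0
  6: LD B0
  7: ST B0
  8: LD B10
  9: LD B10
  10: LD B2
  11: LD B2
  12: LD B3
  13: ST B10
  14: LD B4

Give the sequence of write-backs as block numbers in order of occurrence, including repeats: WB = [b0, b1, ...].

  0 | W B5 → L1 miss [D]
  1 | R B5 → L1 hit [D]
  2 | R B0 → L0 miss [-]
  3 | R B9 → L1 miss wb→B5 [-]
  4 | R B9 → L1 hit [-]
  5 | W B0 → L0 hit [D]
  6 | R B0 → L0 hit [D]
  7 | W B0 → L0 hit [D]
  8 | R B10 → L2 miss [-]
  9 | R B10 → L2 hit [-]
  10 | R B2 → L2 miss [-]
  11 | R B2 → L2 hit [-]
  12 | R B3 → L3 miss [-]
  13 | W B10 → L2 miss [D]
  14 | R B4 → L0 miss wb→B0 [-]

WB = [5, 0]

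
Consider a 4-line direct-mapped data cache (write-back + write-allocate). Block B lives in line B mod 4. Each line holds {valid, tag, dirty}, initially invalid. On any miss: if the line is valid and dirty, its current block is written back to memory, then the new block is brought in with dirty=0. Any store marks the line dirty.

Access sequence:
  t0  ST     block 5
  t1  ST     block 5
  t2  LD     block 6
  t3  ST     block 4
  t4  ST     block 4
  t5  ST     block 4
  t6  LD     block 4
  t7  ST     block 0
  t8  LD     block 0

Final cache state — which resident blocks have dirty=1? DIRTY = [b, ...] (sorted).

  0 | W B5 → L1 miss [D]
  1 | W B5 → L1 hit [D]
  2 | R B6 → L2 miss [-]
  3 | W B4 → L0 miss [D]
  4 | W B4 → L0 hit [D]
  5 | W B4 → L0 hit [D]
  6 | R B4 → L0 hit [D]
  7 | W B0 → L0 miss wb→B4 [D]
  8 | R B0 → L0 hit [D]

DIRTY = [0, 5]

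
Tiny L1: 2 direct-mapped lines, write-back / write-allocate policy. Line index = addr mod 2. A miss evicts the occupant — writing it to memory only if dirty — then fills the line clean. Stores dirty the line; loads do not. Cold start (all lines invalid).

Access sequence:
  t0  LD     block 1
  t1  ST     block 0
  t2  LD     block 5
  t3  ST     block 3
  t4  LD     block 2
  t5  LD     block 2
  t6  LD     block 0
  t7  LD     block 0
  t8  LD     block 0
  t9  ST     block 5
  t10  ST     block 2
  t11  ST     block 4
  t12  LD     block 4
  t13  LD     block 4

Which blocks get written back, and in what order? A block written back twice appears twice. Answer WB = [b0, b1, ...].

WB = [0, 3, 2]

0: R B1 -> L1 miss  d=-]
1: W B0 -> L0 miss  d=D]
2: R B5 -> L1 miss  d=-]
3: W B3 -> L1 miss  d=D]
4: R B2 -> L0 miss wb->B0  d=-]
5: R B2 -> L0 hit  d=-]
6: R B0 -> L0 miss  d=-]
7: R B0 -> L0 hit  d=-]
8: R B0 -> L0 hit  d=-]
9: W B5 -> L1 miss wb->B3  d=D]
10: W B2 -> L0 miss  d=D]
11: W B4 -> L0 miss wb->B2  d=D]
12: R B4 -> L0 hit  d=D]
13: R B4 -> L0 hit  d=D]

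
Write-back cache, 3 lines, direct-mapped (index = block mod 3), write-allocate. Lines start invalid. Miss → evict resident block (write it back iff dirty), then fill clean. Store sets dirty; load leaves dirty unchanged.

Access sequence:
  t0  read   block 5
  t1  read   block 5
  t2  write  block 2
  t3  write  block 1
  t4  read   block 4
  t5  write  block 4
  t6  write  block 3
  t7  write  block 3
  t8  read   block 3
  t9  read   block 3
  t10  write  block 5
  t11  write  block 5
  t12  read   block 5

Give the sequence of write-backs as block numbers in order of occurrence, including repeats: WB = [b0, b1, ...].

WB = [1, 2]

0: R B5 → L2 miss [-]
1: R B5 → L2 hit [-]
2: W B2 → L2 miss [D]
3: W B1 → L1 miss [D]
4: R B4 → L1 miss wb→B1 [-]
5: W B4 → L1 hit [D]
6: W B3 → L0 miss [D]
7: W B3 → L0 hit [D]
8: R B3 → L0 hit [D]
9: R B3 → L0 hit [D]
10: W B5 → L2 miss wb→B2 [D]
11: W B5 → L2 hit [D]
12: R B5 → L2 hit [D]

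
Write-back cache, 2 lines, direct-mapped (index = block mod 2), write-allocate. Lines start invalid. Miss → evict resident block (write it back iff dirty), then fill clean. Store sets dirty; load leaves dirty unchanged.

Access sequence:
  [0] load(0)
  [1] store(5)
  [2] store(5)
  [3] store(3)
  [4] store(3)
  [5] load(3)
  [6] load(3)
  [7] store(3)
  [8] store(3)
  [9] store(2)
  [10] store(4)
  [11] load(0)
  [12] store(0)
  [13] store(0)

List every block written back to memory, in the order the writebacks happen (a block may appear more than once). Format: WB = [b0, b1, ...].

0: R B0 → L0 miss [-]
1: W B5 → L1 miss [D]
2: W B5 → L1 hit [D]
3: W B3 → L1 miss wb→B5 [D]
4: W B3 → L1 hit [D]
5: R B3 → L1 hit [D]
6: R B3 → L1 hit [D]
7: W B3 → L1 hit [D]
8: W B3 → L1 hit [D]
9: W B2 → L0 miss [D]
10: W B4 → L0 miss wb→B2 [D]
11: R B0 → L0 miss wb→B4 [-]
12: W B0 → L0 hit [D]
13: W B0 → L0 hit [D]

WB = [5, 2, 4]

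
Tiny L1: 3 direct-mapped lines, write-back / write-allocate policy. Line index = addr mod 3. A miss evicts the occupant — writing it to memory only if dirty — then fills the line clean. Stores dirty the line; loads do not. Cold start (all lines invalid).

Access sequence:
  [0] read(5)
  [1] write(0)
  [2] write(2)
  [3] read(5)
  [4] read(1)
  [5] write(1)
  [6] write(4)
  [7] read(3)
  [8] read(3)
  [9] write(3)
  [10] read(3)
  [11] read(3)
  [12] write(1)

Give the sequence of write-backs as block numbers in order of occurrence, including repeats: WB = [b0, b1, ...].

WB = [2, 1, 0, 4]

0: R B5 → L2 miss [-]
1: W B0 → L0 miss [D]
2: W B2 → L2 miss [D]
3: R B5 → L2 miss wb→B2 [-]
4: R B1 → L1 miss [-]
5: W B1 → L1 hit [D]
6: W B4 → L1 miss wb→B1 [D]
7: R B3 → L0 miss wb→B0 [-]
8: R B3 → L0 hit [-]
9: W B3 → L0 hit [D]
10: R B3 → L0 hit [D]
11: R B3 → L0 hit [D]
12: W B1 → L1 miss wb→B4 [D]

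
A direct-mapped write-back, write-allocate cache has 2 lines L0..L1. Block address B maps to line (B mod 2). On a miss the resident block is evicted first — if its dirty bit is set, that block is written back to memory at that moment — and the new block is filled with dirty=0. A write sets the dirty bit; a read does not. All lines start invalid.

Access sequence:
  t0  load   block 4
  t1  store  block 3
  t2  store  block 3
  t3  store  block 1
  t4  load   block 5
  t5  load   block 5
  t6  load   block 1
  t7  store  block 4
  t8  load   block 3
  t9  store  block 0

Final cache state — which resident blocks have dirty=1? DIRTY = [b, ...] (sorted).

DIRTY = [0]

  0 | R B4 → L0 miss [-]
  1 | W B3 → L1 miss [D]
  2 | W B3 → L1 hit [D]
  3 | W B1 → L1 miss wb→B3 [D]
  4 | R B5 → L1 miss wb→B1 [-]
  5 | R B5 → L1 hit [-]
  6 | R B1 → L1 miss [-]
  7 | W B4 → L0 hit [D]
  8 | R B3 → L1 miss [-]
  9 | W B0 → L0 miss wb→B4 [D]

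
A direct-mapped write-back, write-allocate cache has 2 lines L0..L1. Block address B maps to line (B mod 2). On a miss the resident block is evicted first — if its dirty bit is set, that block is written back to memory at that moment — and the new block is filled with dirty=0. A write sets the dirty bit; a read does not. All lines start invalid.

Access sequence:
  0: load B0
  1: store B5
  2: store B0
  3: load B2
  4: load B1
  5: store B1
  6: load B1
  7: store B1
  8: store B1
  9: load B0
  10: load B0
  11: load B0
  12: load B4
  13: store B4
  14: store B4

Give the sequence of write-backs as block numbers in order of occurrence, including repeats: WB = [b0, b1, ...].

WB = [0, 5]

  0 | R B0 → L0 miss [-]
  1 | W B5 → L1 miss [D]
  2 | W B0 → L0 hit [D]
  3 | R B2 → L0 miss wb→B0 [-]
  4 | R B1 → L1 miss wb→B5 [-]
  5 | W B1 → L1 hit [D]
  6 | R B1 → L1 hit [D]
  7 | W B1 → L1 hit [D]
  8 | W B1 → L1 hit [D]
  9 | R B0 → L0 miss [-]
  10 | R B0 → L0 hit [-]
  11 | R B0 → L0 hit [-]
  12 | R B4 → L0 miss [-]
  13 | W B4 → L0 hit [D]
  14 | W B4 → L0 hit [D]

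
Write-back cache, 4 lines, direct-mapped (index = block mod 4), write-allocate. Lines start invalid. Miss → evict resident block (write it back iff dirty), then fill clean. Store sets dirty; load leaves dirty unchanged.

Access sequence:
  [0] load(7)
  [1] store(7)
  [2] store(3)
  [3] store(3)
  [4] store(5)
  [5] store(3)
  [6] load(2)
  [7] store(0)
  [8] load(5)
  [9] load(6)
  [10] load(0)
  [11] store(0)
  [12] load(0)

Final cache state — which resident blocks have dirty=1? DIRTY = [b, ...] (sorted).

0: R B7 -> L3 miss  d=-]
1: W B7 -> L3 hit  d=D]
2: W B3 -> L3 miss wb->B7  d=D]
3: W B3 -> L3 hit  d=D]
4: W B5 -> L1 miss  d=D]
5: W B3 -> L3 hit  d=D]
6: R B2 -> L2 miss  d=-]
7: W B0 -> L0 miss  d=D]
8: R B5 -> L1 hit  d=D]
9: R B6 -> L2 miss  d=-]
10: R B0 -> L0 hit  d=D]
11: W B0 -> L0 hit  d=D]
12: R B0 -> L0 hit  d=D]

DIRTY = [0, 3, 5]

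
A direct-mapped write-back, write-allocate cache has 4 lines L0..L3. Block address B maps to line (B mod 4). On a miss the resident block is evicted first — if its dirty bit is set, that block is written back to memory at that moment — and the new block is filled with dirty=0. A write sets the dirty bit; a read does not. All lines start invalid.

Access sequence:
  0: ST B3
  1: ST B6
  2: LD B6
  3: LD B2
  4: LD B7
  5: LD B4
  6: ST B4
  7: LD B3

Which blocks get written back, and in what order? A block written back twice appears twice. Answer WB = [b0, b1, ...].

0: W B3 -> L3 miss  d=D]
1: W B6 -> L2 miss  d=D]
2: R B6 -> L2 hit  d=D]
3: R B2 -> L2 miss wb->B6  d=-]
4: R B7 -> L3 miss wb->B3  d=-]
5: R B4 -> L0 miss  d=-]
6: W B4 -> L0 hit  d=D]
7: R B3 -> L3 miss  d=-]

WB = [6, 3]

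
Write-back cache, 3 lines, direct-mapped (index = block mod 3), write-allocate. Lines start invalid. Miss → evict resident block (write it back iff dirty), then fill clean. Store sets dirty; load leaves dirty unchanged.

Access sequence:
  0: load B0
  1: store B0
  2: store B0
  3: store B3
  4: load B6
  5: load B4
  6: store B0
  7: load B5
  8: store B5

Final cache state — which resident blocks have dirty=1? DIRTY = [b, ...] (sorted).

DIRTY = [0, 5]

  0 | R B0 → L0 miss [-]
  1 | W B0 → L0 hit [D]
  2 | W B0 → L0 hit [D]
  3 | W B3 → L0 miss wb→B0 [D]
  4 | R B6 → L0 miss wb→B3 [-]
  5 | R B4 → L1 miss [-]
  6 | W B0 → L0 miss [D]
  7 | R B5 → L2 miss [-]
  8 | W B5 → L2 hit [D]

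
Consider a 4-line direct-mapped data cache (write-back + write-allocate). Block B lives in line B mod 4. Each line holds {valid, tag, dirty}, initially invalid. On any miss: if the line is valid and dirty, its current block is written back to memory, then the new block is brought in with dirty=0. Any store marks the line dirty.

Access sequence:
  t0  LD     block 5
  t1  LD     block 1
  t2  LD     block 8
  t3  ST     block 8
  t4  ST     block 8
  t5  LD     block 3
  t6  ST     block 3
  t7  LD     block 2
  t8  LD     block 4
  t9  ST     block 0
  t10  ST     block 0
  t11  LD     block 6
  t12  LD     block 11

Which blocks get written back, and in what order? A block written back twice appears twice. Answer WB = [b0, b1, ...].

WB = [8, 3]

  0 | R B5 → L1 miss [-]
  1 | R B1 → L1 miss [-]
  2 | R B8 → L0 miss [-]
  3 | W B8 → L0 hit [D]
  4 | W B8 → L0 hit [D]
  5 | R B3 → L3 miss [-]
  6 | W B3 → L3 hit [D]
  7 | R B2 → L2 miss [-]
  8 | R B4 → L0 miss wb→B8 [-]
  9 | W B0 → L0 miss [D]
  10 | W B0 → L0 hit [D]
  11 | R B6 → L2 miss [-]
  12 | R B11 → L3 miss wb→B3 [-]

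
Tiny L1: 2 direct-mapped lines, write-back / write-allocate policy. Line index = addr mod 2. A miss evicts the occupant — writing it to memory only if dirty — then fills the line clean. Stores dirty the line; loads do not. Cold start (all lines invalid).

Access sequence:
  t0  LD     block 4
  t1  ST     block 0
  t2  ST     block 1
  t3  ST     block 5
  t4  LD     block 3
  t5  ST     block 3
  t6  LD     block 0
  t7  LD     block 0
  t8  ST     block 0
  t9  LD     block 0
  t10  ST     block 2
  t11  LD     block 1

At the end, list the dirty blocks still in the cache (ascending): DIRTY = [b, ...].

DIRTY = [2]

0: R B4 -> L0 miss  d=-]
1: W B0 -> L0 miss  d=D]
2: W B1 -> L1 miss  d=D]
3: W B5 -> L1 miss wb->B1  d=D]
4: R B3 -> L1 miss wb->B5  d=-]
5: W B3 -> L1 hit  d=D]
6: R B0 -> L0 hit  d=D]
7: R B0 -> L0 hit  d=D]
8: W B0 -> L0 hit  d=D]
9: R B0 -> L0 hit  d=D]
10: W B2 -> L0 miss wb->B0  d=D]
11: R B1 -> L1 miss wb->B3  d=-]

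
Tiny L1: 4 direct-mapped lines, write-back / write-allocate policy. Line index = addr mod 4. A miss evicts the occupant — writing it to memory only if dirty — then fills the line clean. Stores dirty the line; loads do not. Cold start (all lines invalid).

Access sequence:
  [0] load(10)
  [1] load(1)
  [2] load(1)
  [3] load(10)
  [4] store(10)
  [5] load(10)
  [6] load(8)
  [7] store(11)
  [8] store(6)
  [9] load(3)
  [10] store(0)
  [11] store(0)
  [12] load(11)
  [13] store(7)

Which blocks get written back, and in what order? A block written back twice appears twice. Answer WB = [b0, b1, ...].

WB = [10, 11]

0: R B10 → L2 miss [-]
1: R B1 → L1 miss [-]
2: R B1 → L1 hit [-]
3: R B10 → L2 hit [-]
4: W B10 → L2 hit [D]
5: R B10 → L2 hit [D]
6: R B8 → L0 miss [-]
7: W B11 → L3 miss [D]
8: W B6 → L2 miss wb→B10 [D]
9: R B3 → L3 miss wb→B11 [-]
10: W B0 → L0 miss [D]
11: W B0 → L0 hit [D]
12: R B11 → L3 miss [-]
13: W B7 → L3 miss [D]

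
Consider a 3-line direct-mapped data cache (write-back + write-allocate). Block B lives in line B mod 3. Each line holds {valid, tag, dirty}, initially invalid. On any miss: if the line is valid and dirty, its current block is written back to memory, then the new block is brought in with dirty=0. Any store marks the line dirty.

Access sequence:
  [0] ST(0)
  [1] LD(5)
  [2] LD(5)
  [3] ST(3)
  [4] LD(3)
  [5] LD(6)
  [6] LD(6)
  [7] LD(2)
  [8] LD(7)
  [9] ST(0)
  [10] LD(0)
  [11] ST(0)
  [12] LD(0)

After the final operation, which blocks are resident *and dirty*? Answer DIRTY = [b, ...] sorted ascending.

  0 | W B0 → L0 miss [D]
  1 | R B5 → L2 miss [-]
  2 | R B5 → L2 hit [-]
  3 | W B3 → L0 miss wb→B0 [D]
  4 | R B3 → L0 hit [D]
  5 | R B6 → L0 miss wb→B3 [-]
  6 | R B6 → L0 hit [-]
  7 | R B2 → L2 miss [-]
  8 | R B7 → L1 miss [-]
  9 | W B0 → L0 miss [D]
  10 | R B0 → L0 hit [D]
  11 | W B0 → L0 hit [D]
  12 | R B0 → L0 hit [D]

DIRTY = [0]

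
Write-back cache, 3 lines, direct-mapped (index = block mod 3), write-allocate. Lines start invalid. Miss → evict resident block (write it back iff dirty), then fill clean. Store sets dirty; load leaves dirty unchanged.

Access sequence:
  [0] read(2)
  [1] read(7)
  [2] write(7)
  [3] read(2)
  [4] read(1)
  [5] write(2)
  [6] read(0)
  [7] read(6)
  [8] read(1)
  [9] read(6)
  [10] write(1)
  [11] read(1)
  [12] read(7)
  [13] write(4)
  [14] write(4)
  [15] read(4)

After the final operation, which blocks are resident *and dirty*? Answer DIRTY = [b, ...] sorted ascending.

0: R B2 -> L2 miss  d=-]
1: R B7 -> L1 miss  d=-]
2: W B7 -> L1 hit  d=D]
3: R B2 -> L2 hit  d=-]
4: R B1 -> L1 miss wb->B7  d=-]
5: W B2 -> L2 hit  d=D]
6: R B0 -> L0 miss  d=-]
7: R B6 -> L0 miss  d=-]
8: R B1 -> L1 hit  d=-]
9: R B6 -> L0 hit  d=-]
10: W B1 -> L1 hit  d=D]
11: R B1 -> L1 hit  d=D]
12: R B7 -> L1 miss wb->B1  d=-]
13: W B4 -> L1 miss  d=D]
14: W B4 -> L1 hit  d=D]
15: R B4 -> L1 hit  d=D]

DIRTY = [2, 4]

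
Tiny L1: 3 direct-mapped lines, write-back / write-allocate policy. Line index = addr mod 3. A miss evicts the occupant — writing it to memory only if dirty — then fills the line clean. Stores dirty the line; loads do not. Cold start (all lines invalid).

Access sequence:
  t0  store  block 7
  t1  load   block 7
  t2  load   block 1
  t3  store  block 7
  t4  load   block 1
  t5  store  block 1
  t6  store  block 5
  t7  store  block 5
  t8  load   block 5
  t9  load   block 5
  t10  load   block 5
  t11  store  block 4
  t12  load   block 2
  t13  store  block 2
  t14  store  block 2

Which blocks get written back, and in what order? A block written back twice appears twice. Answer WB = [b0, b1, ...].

WB = [7, 7, 1, 5]

  0 | W B7 → L1 miss [D]
  1 | R B7 → L1 hit [D]
  2 | R B1 → L1 miss wb→B7 [-]
  3 | W B7 → L1 miss [D]
  4 | R B1 → L1 miss wb→B7 [-]
  5 | W B1 → L1 hit [D]
  6 | W B5 → L2 miss [D]
  7 | W B5 → L2 hit [D]
  8 | R B5 → L2 hit [D]
  9 | R B5 → L2 hit [D]
  10 | R B5 → L2 hit [D]
  11 | W B4 → L1 miss wb→B1 [D]
  12 | R B2 → L2 miss wb→B5 [-]
  13 | W B2 → L2 hit [D]
  14 | W B2 → L2 hit [D]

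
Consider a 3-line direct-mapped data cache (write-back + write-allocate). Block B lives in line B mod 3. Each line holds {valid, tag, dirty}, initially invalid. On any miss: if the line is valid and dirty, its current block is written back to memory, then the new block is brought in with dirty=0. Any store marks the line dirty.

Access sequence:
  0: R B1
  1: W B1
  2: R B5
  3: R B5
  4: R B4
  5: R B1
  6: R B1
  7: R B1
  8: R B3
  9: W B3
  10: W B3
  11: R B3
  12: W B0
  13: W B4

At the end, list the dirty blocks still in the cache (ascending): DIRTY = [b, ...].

  0 | R B1 → L1 miss [-]
  1 | W B1 → L1 hit [D]
  2 | R B5 → L2 miss [-]
  3 | R B5 → L2 hit [-]
  4 | R B4 → L1 miss wb→B1 [-]
  5 | R B1 → L1 miss [-]
  6 | R B1 → L1 hit [-]
  7 | R B1 → L1 hit [-]
  8 | R B3 → L0 miss [-]
  9 | W B3 → L0 hit [D]
  10 | W B3 → L0 hit [D]
  11 | R B3 → L0 hit [D]
  12 | W B0 → L0 miss wb→B3 [D]
  13 | W B4 → L1 miss [D]

DIRTY = [0, 4]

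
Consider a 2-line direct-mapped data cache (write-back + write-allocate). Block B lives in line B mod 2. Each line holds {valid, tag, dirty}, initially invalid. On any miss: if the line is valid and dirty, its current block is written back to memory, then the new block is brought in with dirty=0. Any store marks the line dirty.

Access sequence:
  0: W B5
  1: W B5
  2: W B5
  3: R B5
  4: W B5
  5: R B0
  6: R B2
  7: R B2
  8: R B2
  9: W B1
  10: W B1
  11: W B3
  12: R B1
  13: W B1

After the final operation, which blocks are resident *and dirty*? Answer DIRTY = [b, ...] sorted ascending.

DIRTY = [1]

  0 | W B5 → L1 miss [D]
  1 | W B5 → L1 hit [D]
  2 | W B5 → L1 hit [D]
  3 | R B5 → L1 hit [D]
  4 | W B5 → L1 hit [D]
  5 | R B0 → L0 miss [-]
  6 | R B2 → L0 miss [-]
  7 | R B2 → L0 hit [-]
  8 | R B2 → L0 hit [-]
  9 | W B1 → L1 miss wb→B5 [D]
  10 | W B1 → L1 hit [D]
  11 | W B3 → L1 miss wb→B1 [D]
  12 | R B1 → L1 miss wb→B3 [-]
  13 | W B1 → L1 hit [D]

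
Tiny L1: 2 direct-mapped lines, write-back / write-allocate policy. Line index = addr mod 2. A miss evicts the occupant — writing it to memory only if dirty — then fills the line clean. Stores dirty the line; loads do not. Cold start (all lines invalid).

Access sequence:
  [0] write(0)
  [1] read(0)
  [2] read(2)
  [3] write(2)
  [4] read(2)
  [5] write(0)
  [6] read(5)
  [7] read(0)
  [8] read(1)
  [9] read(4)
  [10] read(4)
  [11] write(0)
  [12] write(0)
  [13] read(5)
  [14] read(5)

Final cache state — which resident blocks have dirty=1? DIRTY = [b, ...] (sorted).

DIRTY = [0]

0: W B0 -> L0 miss  d=D]
1: R B0 -> L0 hit  d=D]
2: R B2 -> L0 miss wb->B0  d=-]
3: W B2 -> L0 hit  d=D]
4: R B2 -> L0 hit  d=D]
5: W B0 -> L0 miss wb->B2  d=D]
6: R B5 -> L1 miss  d=-]
7: R B0 -> L0 hit  d=D]
8: R B1 -> L1 miss  d=-]
9: R B4 -> L0 miss wb->B0  d=-]
10: R B4 -> L0 hit  d=-]
11: W B0 -> L0 miss  d=D]
12: W B0 -> L0 hit  d=D]
13: R B5 -> L1 miss  d=-]
14: R B5 -> L1 hit  d=-]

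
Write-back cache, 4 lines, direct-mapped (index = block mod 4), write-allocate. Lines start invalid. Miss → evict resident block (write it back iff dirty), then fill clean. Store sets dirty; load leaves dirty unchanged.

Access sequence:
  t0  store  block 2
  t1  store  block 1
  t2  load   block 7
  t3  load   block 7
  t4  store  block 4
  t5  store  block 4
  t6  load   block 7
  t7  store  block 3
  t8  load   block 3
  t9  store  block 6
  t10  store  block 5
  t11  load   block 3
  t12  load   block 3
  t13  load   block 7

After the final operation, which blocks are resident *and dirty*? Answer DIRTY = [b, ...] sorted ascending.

DIRTY = [4, 5, 6]

  0 | W B2 → L2 miss [D]
  1 | W B1 → L1 miss [D]
  2 | R B7 → L3 miss [-]
  3 | R B7 → L3 hit [-]
  4 | W B4 → L0 miss [D]
  5 | W B4 → L0 hit [D]
  6 | R B7 → L3 hit [-]
  7 | W B3 → L3 miss [D]
  8 | R B3 → L3 hit [D]
  9 | W B6 → L2 miss wb→B2 [D]
  10 | W B5 → L1 miss wb→B1 [D]
  11 | R B3 → L3 hit [D]
  12 | R B3 → L3 hit [D]
  13 | R B7 → L3 miss wb→B3 [-]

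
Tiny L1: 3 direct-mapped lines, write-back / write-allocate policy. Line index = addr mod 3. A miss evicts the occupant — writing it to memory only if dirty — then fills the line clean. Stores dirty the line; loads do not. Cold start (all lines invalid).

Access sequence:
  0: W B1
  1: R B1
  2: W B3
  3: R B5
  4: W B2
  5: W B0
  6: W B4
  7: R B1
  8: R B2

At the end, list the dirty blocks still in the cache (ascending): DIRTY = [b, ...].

DIRTY = [0, 2]

  0 | W B1 → L1 miss [D]
  1 | R B1 → L1 hit [D]
  2 | W B3 → L0 miss [D]
  3 | R B5 → L2 miss [-]
  4 | W B2 → L2 miss [D]
  5 | W B0 → L0 miss wb→B3 [D]
  6 | W B4 → L1 miss wb→B1 [D]
  7 | R B1 → L1 miss wb→B4 [-]
  8 | R B2 → L2 hit [D]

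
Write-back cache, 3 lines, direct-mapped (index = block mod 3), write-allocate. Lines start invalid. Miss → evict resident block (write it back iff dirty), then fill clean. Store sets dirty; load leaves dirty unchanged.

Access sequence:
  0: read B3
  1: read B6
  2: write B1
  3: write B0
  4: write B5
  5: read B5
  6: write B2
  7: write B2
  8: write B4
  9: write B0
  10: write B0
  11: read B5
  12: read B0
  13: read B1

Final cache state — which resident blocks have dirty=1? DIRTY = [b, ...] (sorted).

0: R B3 → L0 miss [-]
1: R B6 → L0 miss [-]
2: W B1 → L1 miss [D]
3: W B0 → L0 miss [D]
4: W B5 → L2 miss [D]
5: R B5 → L2 hit [D]
6: W B2 → L2 miss wb→B5 [D]
7: W B2 → L2 hit [D]
8: W B4 → L1 miss wb→B1 [D]
9: W B0 → L0 hit [D]
10: W B0 → L0 hit [D]
11: R B5 → L2 miss wb→B2 [-]
12: R B0 → L0 hit [D]
13: R B1 → L1 miss wb→B4 [-]

DIRTY = [0]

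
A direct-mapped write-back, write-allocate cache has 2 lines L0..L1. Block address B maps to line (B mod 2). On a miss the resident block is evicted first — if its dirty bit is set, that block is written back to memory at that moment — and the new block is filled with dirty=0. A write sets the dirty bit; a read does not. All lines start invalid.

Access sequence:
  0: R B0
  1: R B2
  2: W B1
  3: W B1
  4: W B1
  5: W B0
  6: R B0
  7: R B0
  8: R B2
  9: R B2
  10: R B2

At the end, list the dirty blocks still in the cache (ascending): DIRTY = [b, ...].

DIRTY = [1]

  0 | R B0 → L0 miss [-]
  1 | R B2 → L0 miss [-]
  2 | W B1 → L1 miss [D]
  3 | W B1 → L1 hit [D]
  4 | W B1 → L1 hit [D]
  5 | W B0 → L0 miss [D]
  6 | R B0 → L0 hit [D]
  7 | R B0 → L0 hit [D]
  8 | R B2 → L0 miss wb→B0 [-]
  9 | R B2 → L0 hit [-]
  10 | R B2 → L0 hit [-]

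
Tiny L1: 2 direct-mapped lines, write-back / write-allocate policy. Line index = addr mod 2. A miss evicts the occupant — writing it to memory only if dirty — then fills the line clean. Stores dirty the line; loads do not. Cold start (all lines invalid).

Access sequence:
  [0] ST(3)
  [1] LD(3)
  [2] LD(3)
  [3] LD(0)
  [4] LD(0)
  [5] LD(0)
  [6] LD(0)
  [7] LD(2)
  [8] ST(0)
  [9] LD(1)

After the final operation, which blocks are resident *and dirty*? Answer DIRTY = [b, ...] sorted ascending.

DIRTY = [0]

  0 | W B3 → L1 miss [D]
  1 | R B3 → L1 hit [D]
  2 | R B3 → L1 hit [D]
  3 | R B0 → L0 miss [-]
  4 | R B0 → L0 hit [-]
  5 | R B0 → L0 hit [-]
  6 | R B0 → L0 hit [-]
  7 | R B2 → L0 miss [-]
  8 | W B0 → L0 miss [D]
  9 | R B1 → L1 miss wb→B3 [-]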